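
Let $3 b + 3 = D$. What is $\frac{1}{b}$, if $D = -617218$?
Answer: $- \frac{3}{617221} \approx -4.8605 \cdot 10^{-6}$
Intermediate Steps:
$b = - \frac{617221}{3}$ ($b = -1 + \frac{1}{3} \left(-617218\right) = -1 - \frac{617218}{3} = - \frac{617221}{3} \approx -2.0574 \cdot 10^{5}$)
$\frac{1}{b} = \frac{1}{- \frac{617221}{3}} = - \frac{3}{617221}$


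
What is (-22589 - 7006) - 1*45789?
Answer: -75384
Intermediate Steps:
(-22589 - 7006) - 1*45789 = -29595 - 45789 = -75384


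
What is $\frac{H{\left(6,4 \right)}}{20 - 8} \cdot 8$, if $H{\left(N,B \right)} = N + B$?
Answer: $\frac{20}{3} \approx 6.6667$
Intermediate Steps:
$H{\left(N,B \right)} = B + N$
$\frac{H{\left(6,4 \right)}}{20 - 8} \cdot 8 = \frac{4 + 6}{20 - 8} \cdot 8 = \frac{1}{12} \cdot 10 \cdot 8 = \frac{5}{6} \cdot 8 = \frac{20}{3}$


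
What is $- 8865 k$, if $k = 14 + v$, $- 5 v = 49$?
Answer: $-37233$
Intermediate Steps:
$v = - \frac{49}{5}$ ($v = \left(- \frac{1}{5}\right) 49 = - \frac{49}{5} \approx -9.8$)
$k = \frac{21}{5}$ ($k = 14 - \frac{49}{5} = \frac{21}{5} \approx 4.2$)
$- 8865 k = \left(-8865\right) \frac{21}{5} = -37233$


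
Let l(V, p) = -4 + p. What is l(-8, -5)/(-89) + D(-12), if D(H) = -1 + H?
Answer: -1148/89 ≈ -12.899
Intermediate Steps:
l(-8, -5)/(-89) + D(-12) = (-4 - 5)/(-89) + (-1 - 12) = -1/89*(-9) - 13 = 9/89 - 13 = -1148/89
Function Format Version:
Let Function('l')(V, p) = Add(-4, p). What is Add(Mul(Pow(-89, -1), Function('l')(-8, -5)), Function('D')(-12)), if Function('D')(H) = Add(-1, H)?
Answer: Rational(-1148, 89) ≈ -12.899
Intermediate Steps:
Add(Mul(Pow(-89, -1), Function('l')(-8, -5)), Function('D')(-12)) = Add(Mul(Pow(-89, -1), Add(-4, -5)), Add(-1, -12)) = Add(Mul(Rational(-1, 89), -9), -13) = Add(Rational(9, 89), -13) = Rational(-1148, 89)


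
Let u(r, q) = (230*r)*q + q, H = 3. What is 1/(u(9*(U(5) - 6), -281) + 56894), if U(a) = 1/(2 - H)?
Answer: 1/4128303 ≈ 2.4223e-7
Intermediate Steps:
U(a) = -1 (U(a) = 1/(2 - 1*3) = 1/(2 - 3) = 1/(-1) = 1*(-1) = -1)
u(r, q) = q + 230*q*r (u(r, q) = 230*q*r + q = q + 230*q*r)
1/(u(9*(U(5) - 6), -281) + 56894) = 1/(-281*(1 + 230*(9*(-1 - 6))) + 56894) = 1/(-281*(1 + 230*(9*(-7))) + 56894) = 1/(-281*(1 + 230*(-63)) + 56894) = 1/(-281*(1 - 14490) + 56894) = 1/(-281*(-14489) + 56894) = 1/(4071409 + 56894) = 1/4128303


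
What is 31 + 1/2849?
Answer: 88320/2849 ≈ 31.000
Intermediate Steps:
31 + 1/2849 = 88320/2849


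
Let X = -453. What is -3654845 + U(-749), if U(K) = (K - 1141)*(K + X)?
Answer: -1383065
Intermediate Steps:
U(K) = (-1141 + K)*(-453 + K) (U(K) = (K - 1141)*(K - 453) = (-1141 + K)*(-453 + K))
-3654845 + U(-749) = -3654845 + (516873 + (-749)² - 1594*(-749)) = -3654845 + (516873 + 561001 + 1193906) = -3654845 + 2271780 = -1383065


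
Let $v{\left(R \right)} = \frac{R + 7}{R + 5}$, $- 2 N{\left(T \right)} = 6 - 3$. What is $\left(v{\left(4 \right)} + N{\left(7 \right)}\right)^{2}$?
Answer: $\frac{25}{324} \approx 0.07716$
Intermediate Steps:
$N{\left(T \right)} = - \frac{3}{2}$ ($N{\left(T \right)} = - \frac{6 - 3}{2} = \left(- \frac{1}{2}\right) 3 = - \frac{3}{2}$)
$v{\left(R \right)} = \frac{7 + R}{5 + R}$
$\left(v{\left(4 \right)} + N{\left(7 \right)}\right)^{2} = \left(\frac{7 + 4}{5 + 4} - \frac{3}{2}\right)^{2} = \left(\frac{1}{9} \cdot 11 - \frac{3}{2}\right)^{2} = \left(\frac{11}{9} - \frac{3}{2}\right)^{2} = \left(- \frac{5}{18}\right)^{2} = \frac{25}{324}$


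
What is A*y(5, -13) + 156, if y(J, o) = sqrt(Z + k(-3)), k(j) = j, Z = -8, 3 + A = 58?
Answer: 156 + 55*I*sqrt(11) ≈ 156.0 + 182.41*I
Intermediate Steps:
A = 55 (A = -3 + 58 = 55)
y(J, o) = I*sqrt(11) (y(J, o) = sqrt(-8 - 3) = sqrt(-11) = I*sqrt(11))
A*y(5, -13) + 156 = 55*(I*sqrt(11)) + 156 = 55*I*sqrt(11) + 156 = 156 + 55*I*sqrt(11)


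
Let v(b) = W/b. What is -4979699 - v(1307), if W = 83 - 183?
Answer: -6508466493/1307 ≈ -4.9797e+6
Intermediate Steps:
W = -100
v(b) = -100/b
-4979699 - v(1307) = -4979699 - (-100)/1307 = -4979699 - 1*(-100/1307) = -4979699 + 100/1307 = -6508466493/1307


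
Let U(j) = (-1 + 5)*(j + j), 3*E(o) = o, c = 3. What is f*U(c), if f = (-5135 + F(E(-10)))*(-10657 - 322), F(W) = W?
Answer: 1353930280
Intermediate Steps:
E(o) = o/3
f = 169241285/3 (f = (-5135 + (1/3)*(-10))*(-10657 - 322) = (-5135 - 10/3)*(-10979) = -15415/3*(-10979) = 169241285/3 ≈ 5.6414e+7)
U(j) = 8*j (U(j) = 4*(2*j) = 8*j)
f*U(c) = 169241285*(8*3)/3 = (169241285/3)*24 = 1353930280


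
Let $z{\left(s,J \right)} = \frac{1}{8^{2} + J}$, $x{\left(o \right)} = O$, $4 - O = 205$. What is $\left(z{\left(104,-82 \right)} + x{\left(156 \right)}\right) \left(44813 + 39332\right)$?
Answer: $- \frac{304520755}{18} \approx -1.6918 \cdot 10^{7}$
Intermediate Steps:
$O = -201$ ($O = 4 - 205 = -201$)
$x{\left(o \right)} = -201$
$z{\left(s,J \right)} = \frac{1}{64 + J}$
$\left(z{\left(104,-82 \right)} + x{\left(156 \right)}\right) \left(44813 + 39332\right) = \left(\frac{1}{64 - 82} - 201\right) \left(44813 + 39332\right) = \left(\frac{1}{-18} - 201\right) 84145 = \left(- \frac{1}{18} - 201\right) 84145 = \left(- \frac{3619}{18}\right) 84145 = - \frac{304520755}{18}$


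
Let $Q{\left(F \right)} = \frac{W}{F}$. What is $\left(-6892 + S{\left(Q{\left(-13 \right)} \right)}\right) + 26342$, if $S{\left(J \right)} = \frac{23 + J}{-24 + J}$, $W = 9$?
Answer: $\frac{6243160}{321} \approx 19449.0$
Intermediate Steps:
$Q{\left(F \right)} = \frac{9}{F}$
$S{\left(J \right)} = \frac{23 + J}{-24 + J}$
$\left(-6892 + S{\left(Q{\left(-13 \right)} \right)}\right) + 26342 = \left(-6892 + \frac{23 + \frac{9}{-13}}{-24 + \frac{9}{-13}}\right) + 26342 = \left(-6892 + \frac{23 + 9 \left(- \frac{1}{13}\right)}{-24 + 9 \left(- \frac{1}{13}\right)}\right) + 26342 = \left(-6892 + \frac{23 - \frac{9}{13}}{-24 - \frac{9}{13}}\right) + 26342 = \left(-6892 + \frac{1}{- \frac{321}{13}} \cdot \frac{290}{13}\right) + 26342 = \left(-6892 - \frac{290}{321}\right) + 26342 = - \frac{2212622}{321} + 26342 = \frac{6243160}{321}$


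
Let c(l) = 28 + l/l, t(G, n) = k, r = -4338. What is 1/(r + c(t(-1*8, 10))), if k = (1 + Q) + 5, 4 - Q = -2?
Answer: -1/4309 ≈ -0.00023207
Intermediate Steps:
Q = 6 (Q = 4 - 1*(-2) = 4 + 2 = 6)
k = 12 (k = (1 + 6) + 5 = 7 + 5 = 12)
t(G, n) = 12
c(l) = 29 (c(l) = 28 + 1 = 29)
1/(r + c(t(-1*8, 10))) = 1/(-4338 + 29) = 1/(-4309) = -1/4309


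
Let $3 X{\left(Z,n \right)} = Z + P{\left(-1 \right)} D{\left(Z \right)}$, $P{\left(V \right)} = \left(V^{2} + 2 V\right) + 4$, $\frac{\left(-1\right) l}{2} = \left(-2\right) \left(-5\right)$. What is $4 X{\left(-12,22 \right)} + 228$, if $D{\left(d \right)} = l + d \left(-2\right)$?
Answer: $228$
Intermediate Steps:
$l = -20$ ($l = - 2 \left(\left(-2\right) \left(-5\right)\right) = \left(-2\right) 10 = -20$)
$P{\left(V \right)} = 4 + V^{2} + 2 V$
$D{\left(d \right)} = -20 - 2 d$ ($D{\left(d \right)} = -20 + d \left(-2\right) = -20 - 2 d$)
$X{\left(Z,n \right)} = -20 - \frac{5 Z}{3}$ ($X{\left(Z,n \right)} = \frac{Z + \left(4 + \left(-1\right)^{2} + 2 \left(-1\right)\right) \left(-20 - 2 Z\right)}{3} = \frac{Z + \left(4 + 1 - 2\right) \left(-20 - 2 Z\right)}{3} = \frac{Z + 3 \left(-20 - 2 Z\right)}{3} = \frac{Z - \left(60 + 6 Z\right)}{3} = \frac{-60 - 5 Z}{3} = -20 - \frac{5 Z}{3}$)
$4 X{\left(-12,22 \right)} + 228 = 4 \left(-20 - -20\right) + 228 = 4 \left(-20 + 20\right) + 228 = 4 \cdot 0 + 228 = 0 + 228 = 228$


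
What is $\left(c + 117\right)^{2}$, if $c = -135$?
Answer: $324$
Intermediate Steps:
$\left(c + 117\right)^{2} = \left(-135 + 117\right)^{2} = \left(-18\right)^{2} = 324$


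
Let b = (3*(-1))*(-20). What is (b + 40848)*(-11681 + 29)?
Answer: -476660016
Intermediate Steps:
b = 60 (b = -3*(-20) = 60)
(b + 40848)*(-11681 + 29) = (60 + 40848)*(-11681 + 29) = 40908*(-11652) = -476660016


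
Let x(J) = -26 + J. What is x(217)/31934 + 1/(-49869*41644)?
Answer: 198329096771/33159381603012 ≈ 0.0059811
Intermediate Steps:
x(217)/31934 + 1/(-49869*41644) = (-26 + 217)/31934 + 1/(-49869*41644) = 191*(1/31934) - 1/49869*1/41644 = 191/31934 - 1/2076744636 = 198329096771/33159381603012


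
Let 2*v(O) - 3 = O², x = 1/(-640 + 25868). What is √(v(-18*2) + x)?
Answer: √103343897209/12614 ≈ 25.485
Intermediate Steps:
x = 1/25228 ≈ 3.9638e-5
v(O) = 3/2 + O²/2
√(v(-18*2) + x) = √((3/2 + (-18*2)²/2) + 1/25228) = √((3/2 + (½)*(-36)²) + 1/25228) = √((3/2 + (½)*1296) + 1/25228) = √((3/2 + 648) + 1/25228) = √(1299/2 + 1/25228) = √(16385587/25228) = √103343897209/12614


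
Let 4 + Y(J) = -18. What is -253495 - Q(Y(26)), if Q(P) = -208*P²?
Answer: -152823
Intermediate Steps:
Y(J) = -22 (Y(J) = -4 - 18 = -22)
-253495 - Q(Y(26)) = -253495 - (-208)*(-22)² = -253495 - (-208)*484 = -253495 - 1*(-100672) = -253495 + 100672 = -152823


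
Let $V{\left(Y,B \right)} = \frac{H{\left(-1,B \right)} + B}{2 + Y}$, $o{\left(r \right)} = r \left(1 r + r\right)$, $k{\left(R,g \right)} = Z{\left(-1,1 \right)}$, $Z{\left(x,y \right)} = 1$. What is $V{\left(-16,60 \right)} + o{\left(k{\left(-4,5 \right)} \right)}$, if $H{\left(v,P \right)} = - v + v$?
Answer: $- \frac{16}{7} \approx -2.2857$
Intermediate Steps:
$k{\left(R,g \right)} = 1$
$H{\left(v,P \right)} = 0$
$o{\left(r \right)} = 2 r^{2}$ ($o{\left(r \right)} = r \left(r + r\right) = r 2 r = 2 r^{2}$)
$V{\left(Y,B \right)} = \frac{B}{2 + Y}$ ($V{\left(Y,B \right)} = \frac{0 + B}{2 + Y} = \frac{B}{2 + Y}$)
$V{\left(-16,60 \right)} + o{\left(k{\left(-4,5 \right)} \right)} = \frac{60}{2 - 16} + 2 \cdot 1^{2} = \frac{60}{-14} + 2 \cdot 1 = 60 \left(- \frac{1}{14}\right) + 2 = - \frac{30}{7} + 2 = - \frac{16}{7}$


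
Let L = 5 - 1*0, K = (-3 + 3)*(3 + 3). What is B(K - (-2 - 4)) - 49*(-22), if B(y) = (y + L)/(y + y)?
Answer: 12947/12 ≈ 1078.9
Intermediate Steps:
K = 0 (K = 0*6 = 0)
L = 5 (L = 5 + 0 = 5)
B(y) = (5 + y)/(2*y) (B(y) = (y + 5)/(y + y) = (5 + y)/((2*y)) = (5 + y)*(1/(2*y)) = (5 + y)/(2*y))
B(K - (-2 - 4)) - 49*(-22) = (5 + (0 - (-2 - 4)))/(2*(0 - (-2 - 4))) - 49*(-22) = (5 + (0 - 1*(-6)))/(2*(0 - 1*(-6))) + 1078 = (5 + (0 + 6))/(2*(0 + 6)) + 1078 = (½)*(5 + 6)/6 + 1078 = (½)*(⅙)*11 + 1078 = 11/12 + 1078 = 12947/12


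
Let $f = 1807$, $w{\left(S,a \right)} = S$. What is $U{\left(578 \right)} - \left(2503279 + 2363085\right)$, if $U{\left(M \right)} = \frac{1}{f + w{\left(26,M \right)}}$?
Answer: $- \frac{8920045211}{1833} \approx -4.8664 \cdot 10^{6}$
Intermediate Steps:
$U{\left(M \right)} = \frac{1}{1833}$ ($U{\left(M \right)} = \frac{1}{1807 + 26} = \frac{1}{1833}$)
$U{\left(578 \right)} - \left(2503279 + 2363085\right) = \frac{1}{1833} - \left(2503279 + 2363085\right) = \frac{1}{1833} - 4866364 = - \frac{8920045211}{1833}$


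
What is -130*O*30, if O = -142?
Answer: 553800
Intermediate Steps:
-130*O*30 = -130*(-142)*30 = 18460*30 = 553800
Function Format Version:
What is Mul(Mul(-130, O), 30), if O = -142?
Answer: 553800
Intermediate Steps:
Mul(Mul(-130, O), 30) = Mul(Mul(-130, -142), 30) = Mul(18460, 30) = 553800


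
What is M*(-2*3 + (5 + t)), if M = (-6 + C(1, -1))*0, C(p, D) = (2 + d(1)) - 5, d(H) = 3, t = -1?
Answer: 0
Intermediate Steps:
C(p, D) = 0 (C(p, D) = (2 + 3) - 5 = 5 - 5 = 0)
M = 0 (M = (-6 + 0)*0 = -6*0 = 0)
M*(-2*3 + (5 + t)) = 0*(-2*3 + (5 - 1)) = 0*(-6 + 4) = 0*(-2) = 0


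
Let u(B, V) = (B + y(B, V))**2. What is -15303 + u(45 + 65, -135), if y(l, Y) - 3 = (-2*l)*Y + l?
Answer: 895370626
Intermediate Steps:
y(l, Y) = 3 + l - 2*Y*l (y(l, Y) = 3 + ((-2*l)*Y + l) = 3 + (-2*Y*l + l) = 3 + (l - 2*Y*l) = 3 + l - 2*Y*l)
u(B, V) = (3 + 2*B - 2*B*V)**2 (u(B, V) = (B + (3 + B - 2*V*B))**2 = (B + (3 + B - 2*B*V))**2 = (3 + 2*B - 2*B*V)**2)
-15303 + u(45 + 65, -135) = -15303 + (3 + 2*(45 + 65) - 2*(45 + 65)*(-135))**2 = -15303 + (3 + 2*110 - 2*110*(-135))**2 = -15303 + (3 + 220 + 29700)**2 = -15303 + 29923**2 = -15303 + 895385929 = 895370626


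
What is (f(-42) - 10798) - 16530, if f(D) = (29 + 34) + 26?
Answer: -27239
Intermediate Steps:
f(D) = 89 (f(D) = 63 + 26 = 89)
(f(-42) - 10798) - 16530 = (89 - 10798) - 16530 = -10709 - 16530 = -27239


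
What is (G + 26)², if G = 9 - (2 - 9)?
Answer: 1764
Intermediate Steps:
G = 16 (G = 9 - 1*(-7) = 9 + 7 = 16)
(G + 26)² = (16 + 26)² = 42² = 1764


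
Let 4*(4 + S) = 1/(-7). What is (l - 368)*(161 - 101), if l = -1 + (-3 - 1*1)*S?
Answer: -148200/7 ≈ -21171.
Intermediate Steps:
S = -113/28 (S = -4 + (1/4)/(-7) = -4 + (1/4)*(-1/7) = -4 - 1/28 = -113/28 ≈ -4.0357)
l = 106/7 (l = -1 + (-3 - 1*1)*(-113/28) = -1 + (-3 - 1)*(-113/28) = -1 - 4*(-113/28) = -1 + 113/7 = 106/7 ≈ 15.143)
(l - 368)*(161 - 101) = (106/7 - 368)*(161 - 101) = -2470/7*60 = -148200/7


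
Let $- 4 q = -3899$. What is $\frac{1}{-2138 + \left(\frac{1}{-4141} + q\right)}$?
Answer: $- \frac{16564}{19268077} \approx -0.00085966$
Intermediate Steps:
$q = \frac{3899}{4}$ ($q = \left(- \frac{1}{4}\right) \left(-3899\right) = \frac{3899}{4} \approx 974.75$)
$\frac{1}{-2138 + \left(\frac{1}{-4141} + q\right)} = \frac{1}{-2138 + \left(\frac{1}{-4141} + \frac{3899}{4}\right)} = \frac{1}{-2138 + \left(- \frac{1}{4141} + \frac{3899}{4}\right)} = \frac{1}{-2138 + \frac{16145755}{16564}} = \frac{1}{- \frac{19268077}{16564}} = - \frac{16564}{19268077}$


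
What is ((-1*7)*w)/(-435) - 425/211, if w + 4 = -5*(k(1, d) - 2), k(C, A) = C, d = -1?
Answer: -183398/91785 ≈ -1.9981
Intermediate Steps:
w = 1 (w = -4 - 5*(1 - 2) = -4 - 5*(-1) = -4 + 5 = 1)
((-1*7)*w)/(-435) - 425/211 = (-1*7*1)/(-435) - 425/211 = -7*1*(-1/435) - 425*1/211 = -7*(-1/435) - 425/211 = 7/435 - 425/211 = -183398/91785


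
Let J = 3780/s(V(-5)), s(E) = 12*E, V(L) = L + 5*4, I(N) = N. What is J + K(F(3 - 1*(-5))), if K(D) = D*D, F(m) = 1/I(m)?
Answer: 1345/64 ≈ 21.016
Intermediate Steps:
V(L) = 20 + L (V(L) = L + 20 = 20 + L)
F(m) = 1/m
K(D) = D**2
J = 21 (J = 3780/((12*(20 - 5))) = 3780/((12*15)) = 3780/180 = 3780*(1/180) = 21)
J + K(F(3 - 1*(-5))) = 21 + (1/(3 - 1*(-5)))**2 = 21 + (1/(3 + 5))**2 = 21 + (1/8)**2 = 21 + 1/64 = 1345/64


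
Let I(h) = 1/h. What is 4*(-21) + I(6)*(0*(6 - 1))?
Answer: -84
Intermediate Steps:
4*(-21) + I(6)*(0*(6 - 1)) = 4*(-21) + (0*(6 - 1))/6 = -84 + (0*5)/6 = -84 + (⅙)*0 = -84 + 0 = -84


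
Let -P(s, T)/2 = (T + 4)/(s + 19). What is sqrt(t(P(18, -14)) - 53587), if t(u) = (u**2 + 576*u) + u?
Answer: I*sqrt(72933223)/37 ≈ 230.81*I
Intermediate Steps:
P(s, T) = -2*(4 + T)/(19 + s) (P(s, T) = -2*(T + 4)/(s + 19) = -2*(4 + T)/(19 + s))
t(u) = u**2 + 577*u
sqrt(t(P(18, -14)) - 53587) = sqrt((2*(-4 - 1*(-14))/(19 + 18))*(577 + 2*(-4 - 1*(-14))/(19 + 18)) - 53587) = sqrt((2*(-4 + 14)/37)*(577 + 2*(-4 + 14)/37) - 53587) = sqrt((2*(1/37)*10)*(577 + 2*(1/37)*10) - 53587) = sqrt(20*(577 + 20/37)/37 - 53587) = sqrt((20/37)*(21369/37) - 53587) = sqrt(427380/1369 - 53587) = sqrt(-72933223/1369) = I*sqrt(72933223)/37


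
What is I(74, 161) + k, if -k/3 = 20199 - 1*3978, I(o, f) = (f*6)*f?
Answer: 106863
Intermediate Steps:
I(o, f) = 6*f² (I(o, f) = (6*f)*f = 6*f²)
k = -48663 (k = -3*(20199 - 1*3978) = -3*(20199 - 3978) = -3*16221 = -48663)
I(74, 161) + k = 6*161² - 48663 = 6*25921 - 48663 = 155526 - 48663 = 106863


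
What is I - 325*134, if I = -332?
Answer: -43882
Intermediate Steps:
I - 325*134 = -332 - 325*134 = -332 - 43550 = -43882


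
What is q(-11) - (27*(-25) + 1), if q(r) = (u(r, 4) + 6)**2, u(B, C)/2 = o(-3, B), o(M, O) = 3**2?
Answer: 1250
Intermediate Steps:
o(M, O) = 9
u(B, C) = 18 (u(B, C) = 2*9 = 18)
q(r) = 576 (q(r) = (18 + 6)**2 = 24**2 = 576)
q(-11) - (27*(-25) + 1) = 576 - (27*(-25) + 1) = 576 - (-675 + 1) = 576 - 1*(-674) = 576 + 674 = 1250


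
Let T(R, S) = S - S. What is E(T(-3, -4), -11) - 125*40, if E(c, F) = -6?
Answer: -5006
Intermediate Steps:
T(R, S) = 0
E(T(-3, -4), -11) - 125*40 = -6 - 125*40 = -6 - 5000 = -5006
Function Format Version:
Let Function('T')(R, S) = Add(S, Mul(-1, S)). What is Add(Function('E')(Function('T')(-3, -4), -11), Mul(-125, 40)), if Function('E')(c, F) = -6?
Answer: -5006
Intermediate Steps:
Function('T')(R, S) = 0
Add(Function('E')(Function('T')(-3, -4), -11), Mul(-125, 40)) = Add(-6, Mul(-125, 40)) = Add(-6, -5000) = -5006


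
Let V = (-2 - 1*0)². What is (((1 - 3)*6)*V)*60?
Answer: -2880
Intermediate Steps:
V = 4 (V = (-2 + 0)² = (-2)² = 4)
(((1 - 3)*6)*V)*60 = (((1 - 3)*6)*4)*60 = (-2*6*4)*60 = -12*4*60 = -48*60 = -2880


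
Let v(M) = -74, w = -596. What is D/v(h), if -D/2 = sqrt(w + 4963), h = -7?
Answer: sqrt(4367)/37 ≈ 1.7860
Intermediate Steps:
D = -2*sqrt(4367) (D = -2*sqrt(-596 + 4963) = -2*sqrt(4367) ≈ -132.17)
D/v(h) = -2*sqrt(4367)/(-74) = -2*sqrt(4367)*(-1/74) = sqrt(4367)/37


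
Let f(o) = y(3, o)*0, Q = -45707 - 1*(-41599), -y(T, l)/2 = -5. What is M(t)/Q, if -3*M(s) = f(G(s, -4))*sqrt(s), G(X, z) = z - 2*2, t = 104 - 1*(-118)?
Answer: 0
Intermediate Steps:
y(T, l) = 10 (y(T, l) = -2*(-5) = 10)
Q = -4108 (Q = -45707 + 41599 = -4108)
t = 222 (t = 104 + 118 = 222)
G(X, z) = -4 + z (G(X, z) = z - 4 = -4 + z)
f(o) = 0 (f(o) = 10*0 = 0)
M(s) = 0 (M(s) = -0*sqrt(s) = -1/3*0 = 0)
M(t)/Q = 0/(-4108) = 0*(-1/4108) = 0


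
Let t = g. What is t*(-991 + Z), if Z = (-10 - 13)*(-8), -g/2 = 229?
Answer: 369606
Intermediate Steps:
g = -458 (g = -2*229 = -458)
Z = 184 (Z = -23*(-8) = 184)
t = -458
t*(-991 + Z) = -458*(-991 + 184) = -458*(-807) = 369606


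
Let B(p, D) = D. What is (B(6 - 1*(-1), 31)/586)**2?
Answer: 961/343396 ≈ 0.0027985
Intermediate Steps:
(B(6 - 1*(-1), 31)/586)**2 = (31/586)**2 = 961/343396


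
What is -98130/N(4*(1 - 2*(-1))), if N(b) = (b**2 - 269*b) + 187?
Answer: 98130/2897 ≈ 33.873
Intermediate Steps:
N(b) = 187 + b**2 - 269*b
-98130/N(4*(1 - 2*(-1))) = -98130/(187 + (4*(1 - 2*(-1)))**2 - 1076*(1 - 2*(-1))) = -98130/(187 + (4*(1 + 2))**2 - 1076*(1 + 2)) = -98130/(187 + (4*3)**2 - 1076*3) = -98130/(187 + 12**2 - 269*12) = -98130/(187 + 144 - 3228) = -98130/(-2897) = -98130*(-1/2897) = 98130/2897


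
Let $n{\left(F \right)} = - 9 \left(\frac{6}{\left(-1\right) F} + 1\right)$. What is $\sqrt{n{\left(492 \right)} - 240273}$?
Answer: $\frac{3 i \sqrt{179517270}}{82} \approx 490.19 i$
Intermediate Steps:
$n{\left(F \right)} = -9 + \frac{54}{F}$ ($n{\left(F \right)} = - 9 \left(6 \left(- \frac{1}{F}\right) + 1\right) = - 9 \left(- \frac{6}{F} + 1\right) = - 9 \left(1 - \frac{6}{F}\right) = -9 + \frac{54}{F}$)
$\sqrt{n{\left(492 \right)} - 240273} = \sqrt{\left(-9 + \frac{54}{492}\right) - 240273} = \sqrt{\left(-9 + 54 \cdot \frac{1}{492}\right) - 240273} = \sqrt{\left(-9 + \frac{9}{82}\right) - 240273} = \sqrt{- \frac{729}{82} - 240273} = \sqrt{- \frac{19703115}{82}} = \frac{3 i \sqrt{179517270}}{82}$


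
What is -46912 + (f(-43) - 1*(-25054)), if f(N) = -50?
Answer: -21908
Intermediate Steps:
-46912 + (f(-43) - 1*(-25054)) = -46912 + (-50 - 1*(-25054)) = -46912 + (-50 + 25054) = -46912 + 25004 = -21908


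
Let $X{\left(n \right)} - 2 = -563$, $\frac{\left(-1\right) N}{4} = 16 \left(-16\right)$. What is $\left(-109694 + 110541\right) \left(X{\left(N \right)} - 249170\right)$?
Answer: $-211522157$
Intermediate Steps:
$N = 1024$ ($N = - 4 \cdot 16 \left(-16\right) = \left(-4\right) \left(-256\right) = 1024$)
$X{\left(n \right)} = -561$ ($X{\left(n \right)} = 2 - 563 = -561$)
$\left(-109694 + 110541\right) \left(X{\left(N \right)} - 249170\right) = \left(-109694 + 110541\right) \left(-561 - 249170\right) = 847 \left(-249731\right) = -211522157$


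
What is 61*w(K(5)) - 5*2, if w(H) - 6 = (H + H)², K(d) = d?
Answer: 6456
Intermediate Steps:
w(H) = 6 + 4*H² (w(H) = 6 + (H + H)² = 6 + (2*H)² = 6 + 4*H²)
61*w(K(5)) - 5*2 = 61*(6 + 4*5²) - 5*2 = 61*(6 + 4*25) - 10 = 61*(6 + 100) - 10 = 61*106 - 10 = 6466 - 10 = 6456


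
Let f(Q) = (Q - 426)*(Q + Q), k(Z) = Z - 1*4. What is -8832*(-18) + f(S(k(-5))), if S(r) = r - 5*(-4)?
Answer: 149846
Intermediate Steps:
k(Z) = -4 + Z (k(Z) = Z - 4 = -4 + Z)
S(r) = 20 + r (S(r) = r + 20 = 20 + r)
f(Q) = 2*Q*(-426 + Q) (f(Q) = (-426 + Q)*(2*Q) = 2*Q*(-426 + Q))
-8832*(-18) + f(S(k(-5))) = -8832*(-18) + 2*(20 + (-4 - 5))*(-426 + (20 + (-4 - 5))) = 158976 + 2*(20 - 9)*(-426 + (20 - 9)) = 158976 + 2*11*(-426 + 11) = 158976 + 2*11*(-415) = 158976 - 9130 = 149846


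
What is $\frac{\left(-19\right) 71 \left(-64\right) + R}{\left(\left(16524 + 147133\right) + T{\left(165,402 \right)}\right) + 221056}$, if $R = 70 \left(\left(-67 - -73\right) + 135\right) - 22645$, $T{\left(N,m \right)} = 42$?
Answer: $\frac{73561}{384755} \approx 0.19119$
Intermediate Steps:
$R = -12775$ ($R = 70 \left(\left(-67 + 73\right) + 135\right) - 22645 = 70 \left(6 + 135\right) - 22645 = 70 \cdot 141 - 22645 = 9870 - 22645 = -12775$)
$\frac{\left(-19\right) 71 \left(-64\right) + R}{\left(\left(16524 + 147133\right) + T{\left(165,402 \right)}\right) + 221056} = \frac{\left(-19\right) 71 \left(-64\right) - 12775}{\left(\left(16524 + 147133\right) + 42\right) + 221056} = \frac{\left(-1349\right) \left(-64\right) - 12775}{\left(163657 + 42\right) + 221056} = \frac{86336 - 12775}{163699 + 221056} = \frac{73561}{384755}$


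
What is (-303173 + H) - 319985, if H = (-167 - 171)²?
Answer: -508914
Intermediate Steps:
H = 114244 (H = (-338)² = 114244)
(-303173 + H) - 319985 = (-303173 + 114244) - 319985 = -188929 - 319985 = -508914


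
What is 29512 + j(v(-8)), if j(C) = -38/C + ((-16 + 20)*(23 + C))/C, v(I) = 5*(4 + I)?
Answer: 295133/10 ≈ 29513.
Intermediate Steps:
v(I) = 20 + 5*I
j(C) = -38/C + (92 + 4*C)/C (j(C) = -38/C + (4*(23 + C))/C = -38/C + (92 + 4*C)/C)
29512 + j(v(-8)) = 29512 + (4 + 54/(20 + 5*(-8))) = 29512 + (4 + 54/(20 - 40)) = 29512 + (4 + 54/(-20)) = 29512 + (4 + 54*(-1/20)) = 29512 + (4 - 27/10) = 29512 + 13/10 = 295133/10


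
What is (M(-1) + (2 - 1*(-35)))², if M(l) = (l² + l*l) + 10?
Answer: 2401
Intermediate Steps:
M(l) = 10 + 2*l² (M(l) = (l² + l²) + 10 = 2*l² + 10 = 10 + 2*l²)
(M(-1) + (2 - 1*(-35)))² = ((10 + 2*(-1)²) + (2 - 1*(-35)))² = ((10 + 2*1) + (2 + 35))² = ((10 + 2) + 37)² = (12 + 37)² = 49² = 2401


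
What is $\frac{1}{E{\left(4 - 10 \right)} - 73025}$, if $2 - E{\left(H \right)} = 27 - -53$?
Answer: $- \frac{1}{73103} \approx -1.3679 \cdot 10^{-5}$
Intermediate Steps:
$E{\left(H \right)} = -78$ ($E{\left(H \right)} = 2 - \left(27 - -53\right) = 2 - \left(27 + 53\right) = 2 - 80 = -78$)
$\frac{1}{E{\left(4 - 10 \right)} - 73025} = \frac{1}{-78 - 73025} = \frac{1}{-73103} = - \frac{1}{73103}$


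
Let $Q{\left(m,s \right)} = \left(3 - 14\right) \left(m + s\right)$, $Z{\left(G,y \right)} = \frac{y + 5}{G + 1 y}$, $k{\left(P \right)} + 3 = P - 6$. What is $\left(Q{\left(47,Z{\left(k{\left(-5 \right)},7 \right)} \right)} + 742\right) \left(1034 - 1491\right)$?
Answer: $- \frac{780099}{7} \approx -1.1144 \cdot 10^{5}$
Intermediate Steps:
$k{\left(P \right)} = -9 + P$ ($k{\left(P \right)} = -3 + \left(P - 6\right) = -3 + \left(-6 + P\right) = -9 + P$)
$Z{\left(G,y \right)} = \frac{5 + y}{G + y}$
$Q{\left(m,s \right)} = - 11 m - 11 s$ ($Q{\left(m,s \right)} = - 11 \left(m + s\right) = - 11 m - 11 s$)
$\left(Q{\left(47,Z{\left(k{\left(-5 \right)},7 \right)} \right)} + 742\right) \left(1034 - 1491\right) = \left(\left(\left(-11\right) 47 - 11 \frac{5 + 7}{\left(-9 - 5\right) + 7}\right) + 742\right) \left(1034 - 1491\right) = \left(\left(-517 - 11 \frac{1}{-14 + 7} \cdot 12\right) + 742\right) \left(-457\right) = \left(\left(-517 - 11 \frac{1}{-7} \cdot 12\right) + 742\right) \left(-457\right) = \left(\left(-517 - 11 \left(\left(- \frac{1}{7}\right) 12\right)\right) + 742\right) \left(-457\right) = \left(\left(-517 - - \frac{132}{7}\right) + 742\right) \left(-457\right) = \left(\left(-517 + \frac{132}{7}\right) + 742\right) \left(-457\right) = \left(- \frac{3487}{7} + 742\right) \left(-457\right) = \frac{1707}{7} \left(-457\right) = - \frac{780099}{7}$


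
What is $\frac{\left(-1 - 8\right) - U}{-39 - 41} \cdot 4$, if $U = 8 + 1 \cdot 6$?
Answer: $\frac{23}{20} \approx 1.15$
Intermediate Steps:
$U = 14$ ($U = 8 + 6 = 14$)
$\frac{\left(-1 - 8\right) - U}{-39 - 41} \cdot 4 = \frac{\left(-1 - 8\right) - 14}{-39 - 41} \cdot 4 = \frac{\left(-1 - 8\right) - 14}{-80} \cdot 4 = - \frac{-9 - 14}{80} \cdot 4 = \left(- \frac{1}{80}\right) \left(-23\right) 4 = \frac{23}{80} \cdot 4 = \frac{23}{20}$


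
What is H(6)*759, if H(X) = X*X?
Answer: 27324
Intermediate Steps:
H(X) = X²
H(6)*759 = 6²*759 = 36*759 = 27324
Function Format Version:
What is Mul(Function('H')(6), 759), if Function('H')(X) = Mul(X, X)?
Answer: 27324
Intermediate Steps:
Function('H')(X) = Pow(X, 2)
Mul(Function('H')(6), 759) = Mul(Pow(6, 2), 759) = Mul(36, 759) = 27324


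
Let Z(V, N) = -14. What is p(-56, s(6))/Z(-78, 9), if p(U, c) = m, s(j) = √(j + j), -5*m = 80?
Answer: 8/7 ≈ 1.1429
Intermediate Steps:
m = -16 (m = -⅕*80 = -16)
s(j) = √2*√j (s(j) = √(2*j) = √2*√j)
p(U, c) = -16
p(-56, s(6))/Z(-78, 9) = -16/(-14) = -16*(-1/14) = 8/7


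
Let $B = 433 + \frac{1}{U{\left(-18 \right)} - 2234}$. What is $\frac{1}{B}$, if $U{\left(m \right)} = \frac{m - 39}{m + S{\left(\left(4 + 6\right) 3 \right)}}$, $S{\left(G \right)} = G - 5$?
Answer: $\frac{15695}{6795928} \approx 0.0023095$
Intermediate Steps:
$S{\left(G \right)} = -5 + G$
$U{\left(m \right)} = \frac{-39 + m}{25 + m}$ ($U{\left(m \right)} = \frac{m - 39}{m - \left(5 - \left(4 + 6\right) 3\right)} = \frac{-39 + m}{m + \left(-5 + 10 \cdot 3\right)} = \frac{-39 + m}{m + \left(-5 + 30\right)} = \frac{-39 + m}{m + 25} = \frac{-39 + m}{25 + m}$)
$B = \frac{6795928}{15695}$ ($B = 433 + \frac{1}{\frac{-39 - 18}{25 - 18} - 2234} = 433 + \frac{1}{\frac{1}{7} \left(-57\right) - 2234} = 433 + \frac{1}{- \frac{57}{7} - 2234} = 433 + \frac{1}{- \frac{15695}{7}} = 433 - \frac{7}{15695} = \frac{6795928}{15695} \approx 433.0$)
$\frac{1}{B} = \frac{1}{\frac{6795928}{15695}} = \frac{15695}{6795928}$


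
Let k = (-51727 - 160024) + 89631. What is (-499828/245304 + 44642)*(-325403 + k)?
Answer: -1225134639490205/61326 ≈ -1.9977e+10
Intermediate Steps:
k = -122120 (k = -211751 + 89631 = -122120)
(-499828/245304 + 44642)*(-325403 + k) = (-499828/245304 + 44642)*(-325403 - 122120) = (-499828*1/245304 + 44642)*(-447523) = (-124957/61326 + 44642)*(-447523) = (2737590335/61326)*(-447523) = -1225134639490205/61326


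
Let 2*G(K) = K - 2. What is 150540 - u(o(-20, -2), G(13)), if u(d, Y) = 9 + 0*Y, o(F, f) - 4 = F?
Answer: 150531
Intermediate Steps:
G(K) = -1 + K/2 (G(K) = (K - 2)/2 = (-2 + K)/2 = -1 + K/2)
o(F, f) = 4 + F
u(d, Y) = 9 (u(d, Y) = 9 + 0 = 9)
150540 - u(o(-20, -2), G(13)) = 150540 - 1*9 = 150540 - 9 = 150531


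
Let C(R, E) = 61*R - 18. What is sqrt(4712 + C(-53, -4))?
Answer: sqrt(1461) ≈ 38.223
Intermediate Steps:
C(R, E) = -18 + 61*R
sqrt(4712 + C(-53, -4)) = sqrt(4712 + (-18 + 61*(-53))) = sqrt(4712 + (-18 - 3233)) = sqrt(4712 - 3251) = sqrt(1461)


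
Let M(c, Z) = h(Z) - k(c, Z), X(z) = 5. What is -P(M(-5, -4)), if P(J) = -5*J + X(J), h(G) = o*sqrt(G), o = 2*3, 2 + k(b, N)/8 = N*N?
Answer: -565 + 60*I ≈ -565.0 + 60.0*I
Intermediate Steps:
k(b, N) = -16 + 8*N**2 (k(b, N) = -16 + 8*(N*N) = -16 + 8*N**2)
o = 6
h(G) = 6*sqrt(G)
M(c, Z) = 16 - 8*Z**2 + 6*sqrt(Z) (M(c, Z) = 6*sqrt(Z) - (-16 + 8*Z**2) = 6*sqrt(Z) + (16 - 8*Z**2) = 16 - 8*Z**2 + 6*sqrt(Z))
P(J) = 5 - 5*J (P(J) = -5*J + 5 = 5 - 5*J)
-P(M(-5, -4)) = -(5 - 5*(16 - 8*(-4)**2 + 6*sqrt(-4))) = -(5 - 5*(16 - 8*16 + 6*(2*I))) = -(5 - 5*(16 - 128 + 12*I)) = -(5 - 5*(-112 + 12*I)) = -(5 + (560 - 60*I)) = -(565 - 60*I) = -565 + 60*I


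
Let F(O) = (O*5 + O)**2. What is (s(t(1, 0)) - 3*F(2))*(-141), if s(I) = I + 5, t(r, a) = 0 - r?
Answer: 60348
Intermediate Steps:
F(O) = 36*O**2 (F(O) = (5*O + O)**2 = (6*O)**2 = 36*O**2)
t(r, a) = -r
s(I) = 5 + I
(s(t(1, 0)) - 3*F(2))*(-141) = ((5 - 1*1) - 108*2**2)*(-141) = ((5 - 1) - 108*4)*(-141) = (4 - 3*144)*(-141) = (4 - 432)*(-141) = -428*(-141) = 60348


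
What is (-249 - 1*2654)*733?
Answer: -2127899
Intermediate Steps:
(-249 - 1*2654)*733 = (-249 - 2654)*733 = -2903*733 = -2127899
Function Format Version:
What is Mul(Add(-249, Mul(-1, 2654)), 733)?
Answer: -2127899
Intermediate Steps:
Mul(Add(-249, Mul(-1, 2654)), 733) = Mul(Add(-249, -2654), 733) = Mul(-2903, 733) = -2127899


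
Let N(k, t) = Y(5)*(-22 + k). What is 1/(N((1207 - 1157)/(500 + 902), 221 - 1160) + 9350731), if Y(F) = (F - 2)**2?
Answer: 701/6554723858 ≈ 1.0695e-7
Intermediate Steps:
Y(F) = (-2 + F)**2
N(k, t) = -198 + 9*k (N(k, t) = (-2 + 5)**2*(-22 + k) = 3**2*(-22 + k) = 9*(-22 + k) = -198 + 9*k)
1/(N((1207 - 1157)/(500 + 902), 221 - 1160) + 9350731) = 1/((-198 + 9*((1207 - 1157)/(500 + 902))) + 9350731) = 1/((-198 + 9*(50/1402)) + 9350731) = 1/((-198 + 9*(50*(1/1402))) + 9350731) = 1/((-198 + 9*(25/701)) + 9350731) = 1/((-198 + 225/701) + 9350731) = 1/(-138573/701 + 9350731) = 1/(6554723858/701) = 701/6554723858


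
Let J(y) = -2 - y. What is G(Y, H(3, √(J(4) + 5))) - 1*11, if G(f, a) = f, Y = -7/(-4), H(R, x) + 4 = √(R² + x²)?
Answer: -37/4 ≈ -9.2500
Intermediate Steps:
H(R, x) = -4 + √(R² + x²)
Y = 7/4 (Y = -7*(-¼) = 7/4 ≈ 1.7500)
G(Y, H(3, √(J(4) + 5))) - 1*11 = 7/4 - 1*11 = 7/4 - 11 = -37/4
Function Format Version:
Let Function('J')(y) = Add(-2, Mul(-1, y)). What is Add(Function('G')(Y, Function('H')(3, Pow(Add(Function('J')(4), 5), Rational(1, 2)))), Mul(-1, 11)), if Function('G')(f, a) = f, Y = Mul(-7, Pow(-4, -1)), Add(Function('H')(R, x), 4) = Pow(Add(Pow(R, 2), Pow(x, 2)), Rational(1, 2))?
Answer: Rational(-37, 4) ≈ -9.2500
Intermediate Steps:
Function('H')(R, x) = Add(-4, Pow(Add(Pow(R, 2), Pow(x, 2)), Rational(1, 2)))
Y = Rational(7, 4) (Y = Mul(-7, Rational(-1, 4)) = Rational(7, 4) ≈ 1.7500)
Add(Function('G')(Y, Function('H')(3, Pow(Add(Function('J')(4), 5), Rational(1, 2)))), Mul(-1, 11)) = Add(Rational(7, 4), Mul(-1, 11)) = Add(Rational(7, 4), -11) = Rational(-37, 4)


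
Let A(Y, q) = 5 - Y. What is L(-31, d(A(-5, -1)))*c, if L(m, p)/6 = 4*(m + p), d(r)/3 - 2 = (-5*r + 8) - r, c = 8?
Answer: -34752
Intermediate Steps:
d(r) = 30 - 18*r (d(r) = 6 + 3*((-5*r + 8) - r) = 6 + 3*((8 - 5*r) - r) = 6 + 3*(8 - 6*r) = 6 + (24 - 18*r) = 30 - 18*r)
L(m, p) = 24*m + 24*p (L(m, p) = 6*(4*(m + p)) = 6*(4*m + 4*p) = 24*m + 24*p)
L(-31, d(A(-5, -1)))*c = (24*(-31) + 24*(30 - 18*(5 - 1*(-5))))*8 = (-744 + 24*(30 - 18*(5 + 5)))*8 = (-744 + 24*(30 - 18*10))*8 = (-744 + 24*(30 - 180))*8 = (-744 + 24*(-150))*8 = (-744 - 3600)*8 = -4344*8 = -34752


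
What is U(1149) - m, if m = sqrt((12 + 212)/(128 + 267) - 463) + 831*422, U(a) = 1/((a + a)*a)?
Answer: -925941454163/2640402 - I*sqrt(72151095)/395 ≈ -3.5068e+5 - 21.504*I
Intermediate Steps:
U(a) = 1/(2*a**2) (U(a) = 1/(((2*a))*a) = (1/(2*a))/a = 1/(2*a**2))
m = 350682 + I*sqrt(72151095)/395 (m = sqrt(224/395 - 463) + 350682 = sqrt(-182661/395) + 350682 = I*sqrt(72151095)/395 + 350682 = 350682 + I*sqrt(72151095)/395 ≈ 3.5068e+5 + 21.504*I)
U(1149) - m = (1/2)/1149**2 - (350682 + I*sqrt(72151095)/395) = (1/2)*(1/1320201) + (-350682 - I*sqrt(72151095)/395) = 1/2640402 + (-350682 - I*sqrt(72151095)/395) = -925941454163/2640402 - I*sqrt(72151095)/395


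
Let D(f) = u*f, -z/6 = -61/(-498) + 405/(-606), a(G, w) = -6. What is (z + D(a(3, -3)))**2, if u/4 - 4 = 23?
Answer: 29211106372900/70274689 ≈ 4.1567e+5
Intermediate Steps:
u = 108 (u = 16 + 4*23 = 16 + 92 = 108)
z = 27454/8383 (z = -6*(-61/(-498) + 405/(-606)) = -6*(-61*(-1/498) + 405*(-1/606)) = -6*(61/498 - 135/202) = -6*(-13727/25149) = 27454/8383 ≈ 3.2750)
D(f) = 108*f
(z + D(a(3, -3)))**2 = (27454/8383 + 108*(-6))**2 = (27454/8383 - 648)**2 = (-5404730/8383)**2 = 29211106372900/70274689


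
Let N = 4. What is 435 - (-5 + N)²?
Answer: 434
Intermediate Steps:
435 - (-5 + N)² = 435 - (-5 + 4)² = 435 - 1*(-1)² = 435 - 1*1 = 435 - 1 = 434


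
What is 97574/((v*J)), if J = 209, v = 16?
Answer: 48787/1672 ≈ 29.179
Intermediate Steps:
97574/((v*J)) = 97574/((16*209)) = 97574/3344 = 97574*(1/3344) = 48787/1672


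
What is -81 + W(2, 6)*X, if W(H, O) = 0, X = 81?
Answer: -81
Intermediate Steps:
-81 + W(2, 6)*X = -81 + 0*81 = -81 + 0 = -81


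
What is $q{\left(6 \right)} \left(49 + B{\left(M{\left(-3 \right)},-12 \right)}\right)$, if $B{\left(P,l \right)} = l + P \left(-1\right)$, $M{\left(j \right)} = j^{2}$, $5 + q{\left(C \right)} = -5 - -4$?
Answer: $-168$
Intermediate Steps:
$q{\left(C \right)} = -6$ ($q{\left(C \right)} = -5 - 1 = -6$)
$B{\left(P,l \right)} = l - P$
$q{\left(6 \right)} \left(49 + B{\left(M{\left(-3 \right)},-12 \right)}\right) = - 6 \left(49 - 21\right) = \left(-6\right) 28 = -168$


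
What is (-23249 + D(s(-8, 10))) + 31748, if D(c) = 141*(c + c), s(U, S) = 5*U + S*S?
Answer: 25419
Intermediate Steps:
s(U, S) = S² + 5*U (s(U, S) = 5*U + S² = S² + 5*U)
D(c) = 282*c (D(c) = 141*(2*c) = 282*c)
(-23249 + D(s(-8, 10))) + 31748 = (-23249 + 282*(10² + 5*(-8))) + 31748 = (-23249 + 282*(100 - 40)) + 31748 = (-23249 + 282*60) + 31748 = (-23249 + 16920) + 31748 = -6329 + 31748 = 25419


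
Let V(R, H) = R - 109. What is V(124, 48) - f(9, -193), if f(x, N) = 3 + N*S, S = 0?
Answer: 12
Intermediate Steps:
f(x, N) = 3 (f(x, N) = 3 + N*0 = 3 + 0 = 3)
V(R, H) = -109 + R
V(124, 48) - f(9, -193) = (-109 + 124) - 1*3 = 15 - 3 = 12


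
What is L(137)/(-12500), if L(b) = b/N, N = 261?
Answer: -137/3262500 ≈ -4.1992e-5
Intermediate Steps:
L(b) = b/261
L(137)/(-12500) = ((1/261)*137)/(-12500) = (137/261)*(-1/12500) = -137/3262500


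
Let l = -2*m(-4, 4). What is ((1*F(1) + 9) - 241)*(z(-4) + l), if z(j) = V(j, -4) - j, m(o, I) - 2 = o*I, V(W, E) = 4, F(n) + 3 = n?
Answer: -8424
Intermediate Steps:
F(n) = -3 + n
m(o, I) = 2 + I*o (m(o, I) = 2 + o*I = 2 + I*o)
z(j) = 4 - j
l = 28 (l = -2*(2 + 4*(-4)) = -2*(2 - 16) = -2*(-14) = 28)
((1*F(1) + 9) - 241)*(z(-4) + l) = ((1*(-3 + 1) + 9) - 241)*((4 - 1*(-4)) + 28) = ((1*(-2) + 9) - 241)*((4 + 4) + 28) = ((-2 + 9) - 241)*(8 + 28) = (7 - 241)*36 = -234*36 = -8424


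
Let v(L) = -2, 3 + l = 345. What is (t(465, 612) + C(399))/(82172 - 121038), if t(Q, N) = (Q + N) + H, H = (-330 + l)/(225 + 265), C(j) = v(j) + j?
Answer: -180568/4761085 ≈ -0.037926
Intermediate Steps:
l = 342 (l = -3 + 345 = 342)
C(j) = -2 + j
H = 6/245 (H = (-330 + 342)/(225 + 265) = 12/490 = 12*(1/490) = 6/245 ≈ 0.024490)
t(Q, N) = 6/245 + N + Q (t(Q, N) = (Q + N) + 6/245 = (N + Q) + 6/245 = 6/245 + N + Q)
(t(465, 612) + C(399))/(82172 - 121038) = ((6/245 + 612 + 465) + (-2 + 399))/(82172 - 121038) = (263871/245 + 397)/(-38866) = (361136/245)*(-1/38866) = -180568/4761085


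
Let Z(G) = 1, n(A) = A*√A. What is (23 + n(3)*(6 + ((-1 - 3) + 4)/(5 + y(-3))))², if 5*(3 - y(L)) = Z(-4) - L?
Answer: 1501 + 828*√3 ≈ 2935.1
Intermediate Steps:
n(A) = A^(3/2)
y(L) = 14/5 + L/5 (y(L) = 3 - (1 - L)/5 = 3 + (-⅕ + L/5) = 14/5 + L/5)
(23 + n(3)*(6 + ((-1 - 3) + 4)/(5 + y(-3))))² = (23 + 3^(3/2)*(6 + ((-1 - 3) + 4)/(5 + (14/5 + (⅕)*(-3)))))² = (23 + (3*√3)*(6 + (-4 + 4)/(5 + (14/5 - ⅗))))² = (23 + (3*√3)*(6 + 0/(5 + 11/5)))² = (23 + (3*√3)*(6 + 0/(36/5)))² = (23 + (3*√3)*(6 + 0*(5/36)))² = (23 + (3*√3)*(6 + 0))² = (23 + (3*√3)*6)² = (23 + 18*√3)²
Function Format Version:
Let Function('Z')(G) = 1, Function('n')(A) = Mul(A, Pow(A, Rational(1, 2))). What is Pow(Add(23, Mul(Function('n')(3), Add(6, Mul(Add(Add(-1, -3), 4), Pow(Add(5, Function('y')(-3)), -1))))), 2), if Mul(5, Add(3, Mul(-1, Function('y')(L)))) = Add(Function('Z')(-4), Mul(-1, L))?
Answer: Add(1501, Mul(828, Pow(3, Rational(1, 2)))) ≈ 2935.1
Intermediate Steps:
Function('n')(A) = Pow(A, Rational(3, 2))
Function('y')(L) = Add(Rational(14, 5), Mul(Rational(1, 5), L)) (Function('y')(L) = Add(3, Mul(Rational(-1, 5), Add(1, Mul(-1, L)))) = Add(3, Add(Rational(-1, 5), Mul(Rational(1, 5), L))) = Add(Rational(14, 5), Mul(Rational(1, 5), L)))
Pow(Add(23, Mul(Function('n')(3), Add(6, Mul(Add(Add(-1, -3), 4), Pow(Add(5, Function('y')(-3)), -1))))), 2) = Pow(Add(23, Mul(Pow(3, Rational(3, 2)), Add(6, Mul(Add(Add(-1, -3), 4), Pow(Add(5, Add(Rational(14, 5), Mul(Rational(1, 5), -3))), -1))))), 2) = Pow(Add(23, Mul(Mul(3, Pow(3, Rational(1, 2))), Add(6, Mul(Add(-4, 4), Pow(Add(5, Add(Rational(14, 5), Rational(-3, 5))), -1))))), 2) = Pow(Add(23, Mul(Mul(3, Pow(3, Rational(1, 2))), Add(6, Mul(0, Pow(Add(5, Rational(11, 5)), -1))))), 2) = Pow(Add(23, Mul(Mul(3, Pow(3, Rational(1, 2))), Add(6, Mul(0, Pow(Rational(36, 5), -1))))), 2) = Pow(Add(23, Mul(Mul(3, Pow(3, Rational(1, 2))), Add(6, Mul(0, Rational(5, 36))))), 2) = Pow(Add(23, Mul(Mul(3, Pow(3, Rational(1, 2))), Add(6, 0))), 2) = Pow(Add(23, Mul(Mul(3, Pow(3, Rational(1, 2))), 6)), 2) = Pow(Add(23, Mul(18, Pow(3, Rational(1, 2)))), 2)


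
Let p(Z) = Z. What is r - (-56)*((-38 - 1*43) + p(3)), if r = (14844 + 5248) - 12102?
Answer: 3622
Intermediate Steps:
r = 7990 (r = 20092 - 12102 = 7990)
r - (-56)*((-38 - 1*43) + p(3)) = 7990 - (-56)*((-38 - 1*43) + 3) = 7990 - (-56)*((-38 - 43) + 3) = 7990 - (-56)*(-81 + 3) = 7990 - (-56)*(-78) = 7990 - 1*4368 = 7990 - 4368 = 3622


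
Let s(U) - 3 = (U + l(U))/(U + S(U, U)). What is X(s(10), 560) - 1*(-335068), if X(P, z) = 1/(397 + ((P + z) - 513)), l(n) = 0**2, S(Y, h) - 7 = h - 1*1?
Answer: 1948755501/5816 ≈ 3.3507e+5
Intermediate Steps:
S(Y, h) = 6 + h (S(Y, h) = 7 + (h - 1*1) = 7 + (h - 1) = 7 + (-1 + h) = 6 + h)
l(n) = 0
s(U) = 3 + U/(6 + 2*U) (s(U) = 3 + (U + 0)/(U + (6 + U)) = 3 + U/(6 + 2*U))
X(P, z) = 1/(-116 + P + z) (X(P, z) = 1/(397 + (-513 + P + z)) = 1/(-116 + P + z))
X(s(10), 560) - 1*(-335068) = 1/(-116 + (18 + 7*10)/(2*(3 + 10)) + 560) - 1*(-335068) = 1/(-116 + (1/2)*(18 + 70)/13 + 560) + 335068 = 1/(-116 + (1/2)*(1/13)*88 + 560) + 335068 = 1/(-116 + 44/13 + 560) + 335068 = 1/(5816/13) + 335068 = 13/5816 + 335068 = 1948755501/5816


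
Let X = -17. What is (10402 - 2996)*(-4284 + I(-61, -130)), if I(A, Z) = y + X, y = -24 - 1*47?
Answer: -32379032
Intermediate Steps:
y = -71 (y = -24 - 47 = -71)
I(A, Z) = -88 (I(A, Z) = -71 - 17 = -88)
(10402 - 2996)*(-4284 + I(-61, -130)) = (10402 - 2996)*(-4284 - 88) = 7406*(-4372) = -32379032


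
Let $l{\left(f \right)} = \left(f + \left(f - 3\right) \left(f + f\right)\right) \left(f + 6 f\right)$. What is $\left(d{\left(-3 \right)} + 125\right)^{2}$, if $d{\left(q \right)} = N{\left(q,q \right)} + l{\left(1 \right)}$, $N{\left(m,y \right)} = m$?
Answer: $10201$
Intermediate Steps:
$l{\left(f \right)} = 7 f \left(f + 2 f \left(-3 + f\right)\right)$ ($l{\left(f \right)} = \left(f + \left(-3 + f\right) 2 f\right) 7 f = \left(f + 2 f \left(-3 + f\right)\right) 7 f = 7 f \left(f + 2 f \left(-3 + f\right)\right)$)
$d{\left(q \right)} = -21 + q$ ($d{\left(q \right)} = q + 1^{2} \left(-35 + 14 \cdot 1\right) = q + 1 \left(-35 + 14\right) = q + 1 \left(-21\right) = q - 21 = -21 + q$)
$\left(d{\left(-3 \right)} + 125\right)^{2} = \left(\left(-21 - 3\right) + 125\right)^{2} = \left(-24 + 125\right)^{2} = 101^{2} = 10201$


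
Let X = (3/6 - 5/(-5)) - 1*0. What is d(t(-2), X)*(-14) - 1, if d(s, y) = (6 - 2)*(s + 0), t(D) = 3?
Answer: -169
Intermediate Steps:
X = 3/2 (X = (3*(1/6) - 5*(-1/5)) + 0 = (1/2 + 1) + 0 = 3/2 + 0 = 3/2 ≈ 1.5000)
d(s, y) = 4*s
d(t(-2), X)*(-14) - 1 = (4*3)*(-14) - 1 = 12*(-14) - 1 = -168 - 1 = -169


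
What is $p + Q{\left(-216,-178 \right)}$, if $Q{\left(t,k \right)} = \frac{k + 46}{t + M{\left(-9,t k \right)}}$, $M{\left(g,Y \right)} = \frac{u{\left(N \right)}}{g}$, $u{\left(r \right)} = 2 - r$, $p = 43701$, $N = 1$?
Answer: $\frac{84999633}{1945} \approx 43702.0$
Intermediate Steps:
$M{\left(g,Y \right)} = \frac{1}{g}$ ($M{\left(g,Y \right)} = \frac{2 - 1}{g} = 1 \frac{1}{g} = \frac{1}{g}$)
$Q{\left(t,k \right)} = \frac{46 + k}{- \frac{1}{9} + t}$ ($Q{\left(t,k \right)} = \frac{k + 46}{t + \frac{1}{-9}} = \frac{46 + k}{t - \frac{1}{9}} = \frac{46 + k}{- \frac{1}{9} + t}$)
$p + Q{\left(-216,-178 \right)} = 43701 + \frac{9 \left(46 - 178\right)}{-1 + 9 \left(-216\right)} = 43701 + 9 \frac{1}{-1 - 1944} \left(-132\right) = 43701 + 9 \frac{1}{-1945} \left(-132\right) = 43701 + 9 \left(- \frac{1}{1945}\right) \left(-132\right) = 43701 + \frac{1188}{1945} = \frac{84999633}{1945}$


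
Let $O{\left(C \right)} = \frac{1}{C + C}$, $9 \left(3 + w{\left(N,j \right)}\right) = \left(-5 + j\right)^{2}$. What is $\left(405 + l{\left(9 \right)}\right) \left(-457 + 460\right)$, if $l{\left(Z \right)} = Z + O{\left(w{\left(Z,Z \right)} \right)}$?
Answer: $\frac{27297}{22} \approx 1240.8$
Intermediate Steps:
$w{\left(N,j \right)} = -3 + \frac{\left(-5 + j\right)^{2}}{9}$
$O{\left(C \right)} = \frac{1}{2 C}$
$l{\left(Z \right)} = Z + \frac{1}{2 \left(-3 + \frac{\left(-5 + Z\right)^{2}}{9}\right)}$
$\left(405 + l{\left(9 \right)}\right) \left(-457 + 460\right) = \left(405 + \frac{\frac{9}{2} + 9 \left(-27 + \left(-5 + 9\right)^{2}\right)}{-27 + \left(-5 + 9\right)^{2}}\right) \left(-457 + 460\right) = \left(405 + \frac{\frac{9}{2} + 9 \left(-27 + 4^{2}\right)}{-27 + 4^{2}}\right) 3 = \left(405 + \frac{\frac{9}{2} + 9 \left(-27 + 16\right)}{-27 + 16}\right) 3 = \left(405 + \frac{\frac{9}{2} + 9 \left(-11\right)}{-11}\right) 3 = \left(405 - \frac{\frac{9}{2} - 99}{11}\right) 3 = \left(405 - - \frac{189}{22}\right) 3 = \left(405 + \frac{189}{22}\right) 3 = \frac{9099}{22} \cdot 3 = \frac{27297}{22}$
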